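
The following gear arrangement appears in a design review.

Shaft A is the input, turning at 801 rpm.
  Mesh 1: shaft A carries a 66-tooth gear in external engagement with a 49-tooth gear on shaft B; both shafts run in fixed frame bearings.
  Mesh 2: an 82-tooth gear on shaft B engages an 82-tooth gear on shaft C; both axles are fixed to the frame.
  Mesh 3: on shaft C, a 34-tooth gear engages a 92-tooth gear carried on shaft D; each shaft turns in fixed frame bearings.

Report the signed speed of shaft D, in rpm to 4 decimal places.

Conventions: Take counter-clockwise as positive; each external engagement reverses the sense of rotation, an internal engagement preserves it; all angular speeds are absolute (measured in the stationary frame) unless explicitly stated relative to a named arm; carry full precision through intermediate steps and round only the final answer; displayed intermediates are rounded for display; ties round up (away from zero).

3-mesh fixed-axis compound train (all bearings frame-fixed)
mesh 1 [66T→49T]: ω = 801.0000×66/49 = 1078.8980 rpm, sense flips to −
mesh 2 [82T→82T]: ω = 1078.8980×82/82 = 1078.8980 rpm, sense flips to +
mesh 3 [34T→92T]: ω = 1078.8980×34/92 = 398.7232 rpm, sense flips to −
signed output speed = -398.7232 rpm

-398.7232 rpm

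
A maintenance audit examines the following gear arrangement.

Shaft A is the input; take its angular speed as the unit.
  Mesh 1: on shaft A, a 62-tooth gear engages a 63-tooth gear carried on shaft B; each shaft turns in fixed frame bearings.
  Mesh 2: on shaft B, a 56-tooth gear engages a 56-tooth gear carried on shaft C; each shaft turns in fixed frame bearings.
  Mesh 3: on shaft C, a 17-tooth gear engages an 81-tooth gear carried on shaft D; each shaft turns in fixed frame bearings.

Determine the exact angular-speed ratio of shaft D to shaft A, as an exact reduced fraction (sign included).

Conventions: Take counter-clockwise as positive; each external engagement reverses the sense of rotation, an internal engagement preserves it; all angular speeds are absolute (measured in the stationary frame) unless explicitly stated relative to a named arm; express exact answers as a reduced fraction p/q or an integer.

class = fixed-axis compound train [3 meshes; 3 ratios multiply, 3 sense flips]
mesh 1 [62T→63T]: running ratio 62/63, sense −
mesh 2 [56T→56T]: running ratio 62/63, sense +
mesh 3 [17T→81T]: running ratio 1054/5103, sense −
ω_out/ω_in = -1054/5103

-1054/5103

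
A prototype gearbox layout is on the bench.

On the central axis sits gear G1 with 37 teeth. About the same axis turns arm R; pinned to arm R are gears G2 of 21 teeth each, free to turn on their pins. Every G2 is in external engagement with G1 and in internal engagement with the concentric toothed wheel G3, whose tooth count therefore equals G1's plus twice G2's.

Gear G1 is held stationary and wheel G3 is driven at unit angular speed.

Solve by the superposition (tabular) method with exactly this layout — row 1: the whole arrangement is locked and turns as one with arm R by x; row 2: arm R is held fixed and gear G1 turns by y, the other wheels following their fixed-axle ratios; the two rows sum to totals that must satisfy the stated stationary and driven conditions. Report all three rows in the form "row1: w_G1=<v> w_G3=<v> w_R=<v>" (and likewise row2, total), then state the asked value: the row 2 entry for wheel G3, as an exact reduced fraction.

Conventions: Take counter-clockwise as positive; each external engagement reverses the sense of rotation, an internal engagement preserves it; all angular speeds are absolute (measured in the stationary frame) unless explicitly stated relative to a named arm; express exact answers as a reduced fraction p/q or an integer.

recognized (axles ride arm R): planetary set, 37/21/79 teeth
row 1 (train locked, turned with arm): all members turn x
row 2 — arm fixed, fixed-axis ratios: sun y, ring −(37/79)·y, arm 0
boundary: total ω_sun = x + y = 0 and total ω_ring = x − (37/79)·y = 1  ⇒  y = -79/116, x = 79/116
row 2 ring = −(37/79)·(-79/116) = 37/116
totals (row 1 + row 2): sun 79/116 + (-79/116) = 0, ring 79/116 + 37/116 = 1, arm 79/116 + 0 = 79/116
asked cell (row2, ring) = 37/116

row1: w_G1=79/116 w_G3=79/116 w_R=79/116
row2: w_G1=-79/116 w_G3=37/116 w_R=0
total: w_G1=0 w_G3=1 w_R=79/116
asked value: 37/116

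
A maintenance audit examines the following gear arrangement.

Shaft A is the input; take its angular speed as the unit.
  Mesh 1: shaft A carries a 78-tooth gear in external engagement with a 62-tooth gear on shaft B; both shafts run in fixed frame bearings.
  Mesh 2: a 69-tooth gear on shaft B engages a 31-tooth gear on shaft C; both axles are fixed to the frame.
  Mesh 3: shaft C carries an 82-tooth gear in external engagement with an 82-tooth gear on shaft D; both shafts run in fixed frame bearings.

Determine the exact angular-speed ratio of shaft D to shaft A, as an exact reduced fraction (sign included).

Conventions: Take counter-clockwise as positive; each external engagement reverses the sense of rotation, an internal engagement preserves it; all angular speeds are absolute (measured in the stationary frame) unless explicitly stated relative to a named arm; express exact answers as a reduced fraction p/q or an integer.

-2691/961

class = fixed-axis compound train [3 meshes; 3 ratios multiply, 3 sense flips]
mesh 1 [78T→62T]: running ratio 39/31, sense −
mesh 2 [69T→31T]: running ratio 2691/961, sense +
mesh 3 [82T→82T]: running ratio 2691/961, sense −
ω_out/ω_in = -2691/961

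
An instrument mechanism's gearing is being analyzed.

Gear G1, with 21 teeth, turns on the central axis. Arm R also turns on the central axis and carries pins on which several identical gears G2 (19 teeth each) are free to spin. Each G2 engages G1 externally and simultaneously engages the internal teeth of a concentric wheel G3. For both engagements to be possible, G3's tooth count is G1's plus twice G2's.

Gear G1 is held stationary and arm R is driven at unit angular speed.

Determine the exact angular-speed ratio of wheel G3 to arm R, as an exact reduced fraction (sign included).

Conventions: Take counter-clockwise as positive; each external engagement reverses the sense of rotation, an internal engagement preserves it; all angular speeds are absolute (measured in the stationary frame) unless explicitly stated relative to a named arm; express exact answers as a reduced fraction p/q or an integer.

class = planetary set [G3 = 21+2·19 = 59; Willis about the carrier]
ring teeth: 21 + 2·19 = 59
21(ω_sun−ω_arm) = −59(ω_ring−ω_arm),  ω_sun = 0, ω_arm = 1
ω_ring = 1 − (21/59)(0−1) = 80/59
ω_out/ω_in = 80/59

80/59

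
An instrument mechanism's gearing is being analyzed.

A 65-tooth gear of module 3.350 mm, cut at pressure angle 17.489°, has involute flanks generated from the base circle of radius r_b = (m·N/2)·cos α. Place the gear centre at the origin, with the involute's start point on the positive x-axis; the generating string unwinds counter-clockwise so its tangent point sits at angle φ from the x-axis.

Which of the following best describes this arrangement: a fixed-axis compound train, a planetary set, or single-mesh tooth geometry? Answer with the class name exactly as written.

single-mesh tooth geometry

topology: single-mesh involute geometry — m = 3.350, N = 65
classification: single-mesh tooth geometry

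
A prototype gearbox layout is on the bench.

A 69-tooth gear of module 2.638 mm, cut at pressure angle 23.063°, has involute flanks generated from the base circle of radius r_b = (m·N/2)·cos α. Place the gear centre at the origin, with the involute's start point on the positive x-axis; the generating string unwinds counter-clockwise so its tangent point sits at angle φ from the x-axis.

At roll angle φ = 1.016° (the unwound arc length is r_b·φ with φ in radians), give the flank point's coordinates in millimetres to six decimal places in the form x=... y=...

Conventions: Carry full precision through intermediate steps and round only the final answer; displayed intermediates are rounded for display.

x=83.750080 y=0.000156

single-mesh involute tooth geometry (69T wheel at module 2.638)
pitch radius r_p = m·N/2 = 2.638·69/2 = 91.011000
base radius r_b = r_p·cos α = 91.011000·cos 23.063° = 83.736915
roll angle φ = 1.016° = 0.01773255 rad
x = r_b·(cos φ + φ·sin φ) = 83.750080
y = r_b·(sin φ − φ·cos φ) = 0.000156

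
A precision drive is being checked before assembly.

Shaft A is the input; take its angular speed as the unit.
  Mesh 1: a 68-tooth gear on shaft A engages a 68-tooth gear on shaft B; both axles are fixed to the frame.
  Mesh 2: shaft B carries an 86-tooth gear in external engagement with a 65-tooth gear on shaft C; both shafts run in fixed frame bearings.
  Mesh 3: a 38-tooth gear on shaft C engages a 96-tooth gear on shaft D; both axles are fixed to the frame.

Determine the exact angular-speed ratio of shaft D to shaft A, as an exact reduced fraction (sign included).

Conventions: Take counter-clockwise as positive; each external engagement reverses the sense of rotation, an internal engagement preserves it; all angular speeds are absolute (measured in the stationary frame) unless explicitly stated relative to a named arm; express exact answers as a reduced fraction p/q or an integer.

-817/1560

class = fixed-axis compound train [3 meshes; 3 ratios multiply, 3 sense flips]
mesh 1 [68T→68T]: running ratio 1, sense −
mesh 2 [86T→65T]: running ratio 86/65, sense +
mesh 3 [38T→96T]: running ratio 817/1560, sense −
ω_out/ω_in = -817/1560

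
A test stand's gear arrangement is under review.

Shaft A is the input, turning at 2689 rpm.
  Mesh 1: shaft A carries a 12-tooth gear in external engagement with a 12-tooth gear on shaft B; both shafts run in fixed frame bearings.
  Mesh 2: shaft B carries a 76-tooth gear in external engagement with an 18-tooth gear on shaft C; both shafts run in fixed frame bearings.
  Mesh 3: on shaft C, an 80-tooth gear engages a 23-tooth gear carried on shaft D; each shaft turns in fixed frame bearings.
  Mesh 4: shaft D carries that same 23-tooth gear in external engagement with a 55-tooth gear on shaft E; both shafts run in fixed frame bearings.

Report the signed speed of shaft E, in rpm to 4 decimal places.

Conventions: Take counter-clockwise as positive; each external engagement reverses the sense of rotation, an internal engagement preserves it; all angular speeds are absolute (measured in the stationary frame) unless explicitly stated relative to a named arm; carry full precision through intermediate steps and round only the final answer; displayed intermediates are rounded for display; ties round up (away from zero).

+16514.2626 rpm

topology: fixed-axis compound train — 4 meshes, A→E
mesh 1 [12T→12T]: ω = 2689.0000×12/12 = 2689.0000 rpm, sense flips to −
mesh 2 [76T→18T]: ω = 2689.0000×76/18 = 11353.5556 rpm, sense flips to +
mesh 3 [80T→23T]: ω = 11353.5556×80/23 = 39490.6280 rpm, sense flips to −
mesh 4 [23T→55T]: ω = 39490.6280×23/55 = 16514.2626 rpm, sense flips to +
signed output speed = +16514.2626 rpm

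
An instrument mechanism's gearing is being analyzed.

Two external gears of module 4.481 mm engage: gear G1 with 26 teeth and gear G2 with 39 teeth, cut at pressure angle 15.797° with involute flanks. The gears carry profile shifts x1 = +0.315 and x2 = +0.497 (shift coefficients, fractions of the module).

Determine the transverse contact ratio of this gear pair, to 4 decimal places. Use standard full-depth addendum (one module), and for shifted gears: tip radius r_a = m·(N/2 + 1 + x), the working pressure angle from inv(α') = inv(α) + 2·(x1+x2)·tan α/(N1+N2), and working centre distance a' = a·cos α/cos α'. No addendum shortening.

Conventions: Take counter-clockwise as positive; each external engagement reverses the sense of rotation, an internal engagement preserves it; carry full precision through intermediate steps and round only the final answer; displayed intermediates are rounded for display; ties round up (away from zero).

1.7110

recognized (one external pair, fixed centres): single-mesh tooth geometry, m = 4.481, N1 = 26, N2 = 39
base radii: r_b1 = 56.052915, r_b2 = 84.079373
tip radii: r_a1 = 64.145515, r_a2 = 94.087557
inv(α') = inv(15.797°) + 2·(+0.315+0.497)·tan α/(26+39) = 0.01427378  ⇒  α' = 19.72313°
a' = a·cos α / cos α' = 145.6325·cos 15.797°/cos 19.72313° = 148.865574
action lengths: √(r_a1²−r_b1²) = 31.188424, √(r_a2²−r_b2²) = 42.227094
base pitch p_b = π·m·cos α = 13.545802
CR = (31.188424 + 42.227094 − 148.865574·sin 19.72313°)/13.545802 = 1.711015
contact ratio ≈ 1.7110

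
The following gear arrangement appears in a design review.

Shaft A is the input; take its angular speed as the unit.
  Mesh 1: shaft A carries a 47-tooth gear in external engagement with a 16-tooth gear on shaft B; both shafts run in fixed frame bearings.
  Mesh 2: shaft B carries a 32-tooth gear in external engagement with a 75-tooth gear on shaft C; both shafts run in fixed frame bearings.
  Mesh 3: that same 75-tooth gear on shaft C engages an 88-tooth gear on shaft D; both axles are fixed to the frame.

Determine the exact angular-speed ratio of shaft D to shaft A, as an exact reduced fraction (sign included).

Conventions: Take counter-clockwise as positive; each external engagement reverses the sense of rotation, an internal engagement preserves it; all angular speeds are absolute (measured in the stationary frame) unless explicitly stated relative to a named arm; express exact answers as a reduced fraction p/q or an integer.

class = fixed-axis compound train [3 meshes; 3 ratios multiply, 3 sense flips]
mesh 1 [47T→16T]: running ratio 47/16, sense −
mesh 2 [32T→75T]: running ratio 94/75, sense +
mesh 3 [75T→88T]: running ratio 47/44, sense −
ω_out/ω_in = -47/44

-47/44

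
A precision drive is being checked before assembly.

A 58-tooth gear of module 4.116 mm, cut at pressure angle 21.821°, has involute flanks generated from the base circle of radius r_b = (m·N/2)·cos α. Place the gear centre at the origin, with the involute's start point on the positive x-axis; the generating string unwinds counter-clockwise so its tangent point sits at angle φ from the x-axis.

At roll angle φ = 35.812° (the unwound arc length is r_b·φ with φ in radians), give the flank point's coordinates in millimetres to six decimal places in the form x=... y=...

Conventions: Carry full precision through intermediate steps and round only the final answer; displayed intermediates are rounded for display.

topology: single-mesh involute geometry — m = 4.116, N = 58
pitch radius r_p = m·N/2 = 4.116·58/2 = 119.364000
base radius r_b = r_p·cos α = 119.364000·cos 21.821° = 110.811528
roll angle φ = 35.812° = 0.62503731 rad
x = r_b·(cos φ + φ·sin φ) = 130.388360
y = r_b·(sin φ − φ·cos φ) = 8.671996

x=130.388360 y=8.671996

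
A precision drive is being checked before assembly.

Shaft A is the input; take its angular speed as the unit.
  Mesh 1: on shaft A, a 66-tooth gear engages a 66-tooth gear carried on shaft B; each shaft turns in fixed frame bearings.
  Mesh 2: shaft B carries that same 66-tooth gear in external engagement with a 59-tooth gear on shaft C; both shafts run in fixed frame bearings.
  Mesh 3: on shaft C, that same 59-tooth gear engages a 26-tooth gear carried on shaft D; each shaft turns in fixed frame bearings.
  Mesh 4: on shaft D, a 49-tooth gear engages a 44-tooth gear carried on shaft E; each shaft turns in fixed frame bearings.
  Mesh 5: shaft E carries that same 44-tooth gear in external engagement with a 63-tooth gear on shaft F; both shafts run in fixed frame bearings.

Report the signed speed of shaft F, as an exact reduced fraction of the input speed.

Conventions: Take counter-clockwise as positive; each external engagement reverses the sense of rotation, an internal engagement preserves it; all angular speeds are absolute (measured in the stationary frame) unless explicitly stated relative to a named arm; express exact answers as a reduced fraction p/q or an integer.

-77/39

5-mesh fixed-axis compound train (all bearings frame-fixed)
mesh 1 [66T→66T]: |ω|/ω_in = 1×66/66 = 1, sense flips to −
mesh 2 [66T→59T]: |ω|/ω_in = 1×66/59 = 66/59, sense flips to +
mesh 3 [59T→26T]: |ω|/ω_in = (66/59)×59/26 = 33/13, sense flips to −
mesh 4 [49T→44T]: |ω|/ω_in = (33/13)×49/44 = 147/52, sense flips to +
mesh 5 [44T→63T]: |ω|/ω_in = (147/52)×44/63 = 77/39, sense flips to −
signed output speed (× input speed) = -77/39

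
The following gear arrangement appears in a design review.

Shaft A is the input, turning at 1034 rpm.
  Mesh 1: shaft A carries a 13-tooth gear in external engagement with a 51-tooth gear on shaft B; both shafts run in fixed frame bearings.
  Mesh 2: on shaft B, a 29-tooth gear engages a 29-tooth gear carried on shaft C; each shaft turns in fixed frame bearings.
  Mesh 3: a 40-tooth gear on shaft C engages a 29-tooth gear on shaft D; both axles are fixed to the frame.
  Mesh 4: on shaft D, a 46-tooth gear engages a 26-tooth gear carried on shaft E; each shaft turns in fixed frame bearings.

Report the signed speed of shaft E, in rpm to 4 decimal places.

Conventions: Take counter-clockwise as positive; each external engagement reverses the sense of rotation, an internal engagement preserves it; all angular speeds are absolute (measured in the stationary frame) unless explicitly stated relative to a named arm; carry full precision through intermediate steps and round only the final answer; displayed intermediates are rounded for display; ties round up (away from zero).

+643.1913 rpm

recognized (5 fixed axles, 4 meshes): fixed-axis compound train
mesh 1 [13T→51T]: ω = 1034.0000×13/51 = 263.5686 rpm, sense flips to −
mesh 2 [29T→29T]: ω = 263.5686×29/29 = 263.5686 rpm, sense flips to +
mesh 3 [40T→29T]: ω = 263.5686×40/29 = 363.5429 rpm, sense flips to −
mesh 4 [46T→26T]: ω = 363.5429×46/26 = 643.1913 rpm, sense flips to +
signed output speed = +643.1913 rpm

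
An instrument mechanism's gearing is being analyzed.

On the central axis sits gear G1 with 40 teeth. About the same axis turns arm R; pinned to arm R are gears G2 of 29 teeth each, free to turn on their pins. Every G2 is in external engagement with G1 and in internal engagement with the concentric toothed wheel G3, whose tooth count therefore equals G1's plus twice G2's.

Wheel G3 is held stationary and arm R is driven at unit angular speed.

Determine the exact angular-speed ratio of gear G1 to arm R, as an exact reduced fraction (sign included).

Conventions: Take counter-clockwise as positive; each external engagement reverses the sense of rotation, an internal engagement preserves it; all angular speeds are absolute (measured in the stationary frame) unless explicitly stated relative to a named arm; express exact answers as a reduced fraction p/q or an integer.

69/20

planetary set (40T centre, 29T on arm, 98T internal) — Willis relation
ring teeth: 40 + 2·29 = 98
40(ω_sun−ω_arm) = −98(ω_ring−ω_arm),  ω_ring = 0, ω_arm = 1
ω_sun = 1 − (98/40)(0−1) = 69/20
ω_out/ω_in = 69/20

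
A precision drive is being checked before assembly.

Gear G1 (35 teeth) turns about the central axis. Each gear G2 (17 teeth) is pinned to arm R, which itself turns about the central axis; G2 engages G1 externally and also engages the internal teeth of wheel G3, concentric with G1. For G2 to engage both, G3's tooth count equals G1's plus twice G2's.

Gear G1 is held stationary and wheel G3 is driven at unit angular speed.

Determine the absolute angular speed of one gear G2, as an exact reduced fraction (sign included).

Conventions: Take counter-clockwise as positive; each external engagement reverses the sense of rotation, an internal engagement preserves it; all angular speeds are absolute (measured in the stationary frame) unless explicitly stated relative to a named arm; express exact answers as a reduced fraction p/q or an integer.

planetary set (35T centre, 17T on arm, 69T internal) — Willis relation
ring teeth: 35 + 2·17 = 69
35(ω_sun−ω_arm) = −69(ω_ring−ω_arm),  ω_sun = 0, ω_ring = 1
35(0−ω_arm) = −69(1−ω_arm)  ⇒  104·ω_arm = 69  ⇒  ω_arm = 69/104
sun–planet mesh: 35·(0−69/104) = −17·(ω_p−ω_arm)  ⇒  ω_p−ω_arm = 2415/1768
ω_p = 69/104 + 2415/1768 = 69/34
exact speed ratio = 69/34

69/34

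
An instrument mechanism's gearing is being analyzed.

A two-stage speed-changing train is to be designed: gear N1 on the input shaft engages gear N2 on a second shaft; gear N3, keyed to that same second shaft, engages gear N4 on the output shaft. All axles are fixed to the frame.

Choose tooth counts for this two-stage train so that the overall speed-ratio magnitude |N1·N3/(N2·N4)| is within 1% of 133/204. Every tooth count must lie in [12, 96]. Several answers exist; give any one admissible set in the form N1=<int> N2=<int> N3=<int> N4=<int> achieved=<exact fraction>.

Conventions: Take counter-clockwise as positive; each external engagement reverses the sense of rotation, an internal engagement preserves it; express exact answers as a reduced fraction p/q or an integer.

N1=14 N2=12 N3=19 N4=34 achieved=133/204

class = fixed-axis compound train [2-stage, 133/204 wanted]
target = 133/204 in lowest terms: an exact hit needs N1·N3 = k·133 and N2·N4 = k·204 for one integer k, every count in [12, 96]; additionally prefer no 1:1 stage (N1 ≠ N2, N3 ≠ N4)
k = 1: no 1:1-free in-range split of k·133 and k·204 into factor pairs; take k = 2
k = 2: N1·N3 = 266 = 14·19, N2·N4 = 408 = 12·34
achieved = 14·19/(12·34) = 133/204; |achieved − target| = 0 ≤ 133/20400 ✓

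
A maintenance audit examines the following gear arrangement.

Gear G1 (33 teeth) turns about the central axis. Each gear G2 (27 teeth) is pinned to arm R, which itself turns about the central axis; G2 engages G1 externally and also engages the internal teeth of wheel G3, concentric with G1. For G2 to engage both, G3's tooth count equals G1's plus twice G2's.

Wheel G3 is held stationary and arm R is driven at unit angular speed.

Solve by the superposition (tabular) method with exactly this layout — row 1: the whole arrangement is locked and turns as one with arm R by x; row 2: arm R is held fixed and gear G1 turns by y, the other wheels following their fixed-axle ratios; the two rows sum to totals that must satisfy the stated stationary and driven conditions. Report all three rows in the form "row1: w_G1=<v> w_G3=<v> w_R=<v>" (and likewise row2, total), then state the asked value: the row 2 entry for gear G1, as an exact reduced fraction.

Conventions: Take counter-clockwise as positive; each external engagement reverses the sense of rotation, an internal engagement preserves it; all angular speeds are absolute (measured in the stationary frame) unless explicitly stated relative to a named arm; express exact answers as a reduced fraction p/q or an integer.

recognized (axles ride arm R): planetary set, 33/27/87 teeth
row 1 (train locked, turned with arm): all members turn x
superposition row 2 [arm held]: sun y, ring −(33/87)·y, arm 0
boundary: total ω_ring = x − (33/87)·y = 0 and total ω_arm = x = 1  ⇒  y = 29/11, x = 1
row 2 ring = −(33/87)·29/11 = -1
totals (row 1 + row 2): sun 1 + 29/11 = 40/11, ring 1 + (-1) = 0, arm 1 + 0 = 1
asked cell (row2, sun) = 29/11

row1: w_G1=1 w_G3=1 w_R=1
row2: w_G1=29/11 w_G3=-1 w_R=0
total: w_G1=40/11 w_G3=0 w_R=1
asked value: 29/11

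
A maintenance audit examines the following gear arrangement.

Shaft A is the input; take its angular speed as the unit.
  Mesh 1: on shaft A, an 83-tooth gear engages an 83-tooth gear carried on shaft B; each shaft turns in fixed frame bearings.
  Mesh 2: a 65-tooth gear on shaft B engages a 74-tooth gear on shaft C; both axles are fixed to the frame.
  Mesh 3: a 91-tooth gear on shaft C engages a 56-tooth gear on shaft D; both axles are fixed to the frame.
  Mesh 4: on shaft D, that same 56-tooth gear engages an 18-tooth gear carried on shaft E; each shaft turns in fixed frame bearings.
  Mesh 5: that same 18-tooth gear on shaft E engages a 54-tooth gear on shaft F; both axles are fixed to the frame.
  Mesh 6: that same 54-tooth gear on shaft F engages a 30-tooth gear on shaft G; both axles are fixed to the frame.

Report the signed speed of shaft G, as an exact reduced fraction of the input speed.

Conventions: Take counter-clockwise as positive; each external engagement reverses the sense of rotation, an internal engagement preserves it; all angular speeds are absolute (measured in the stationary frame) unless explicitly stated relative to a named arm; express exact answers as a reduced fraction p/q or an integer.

1183/444

6-mesh fixed-axis compound train (all bearings frame-fixed)
mesh 1 [83T→83T]: |ω|/ω_in = 1×83/83 = 1, sense flips to −
mesh 2 [65T→74T]: |ω|/ω_in = 1×65/74 = 65/74, sense flips to +
mesh 3 [91T→56T]: |ω|/ω_in = (65/74)×91/56 = 845/592, sense flips to −
mesh 4 [56T→18T]: |ω|/ω_in = (845/592)×56/18 = 5915/1332, sense flips to +
mesh 5 [18T→54T]: |ω|/ω_in = (5915/1332)×18/54 = 5915/3996, sense flips to −
mesh 6 [54T→30T]: |ω|/ω_in = (5915/3996)×54/30 = 1183/444, sense flips to +
signed output speed (× input speed) = 1183/444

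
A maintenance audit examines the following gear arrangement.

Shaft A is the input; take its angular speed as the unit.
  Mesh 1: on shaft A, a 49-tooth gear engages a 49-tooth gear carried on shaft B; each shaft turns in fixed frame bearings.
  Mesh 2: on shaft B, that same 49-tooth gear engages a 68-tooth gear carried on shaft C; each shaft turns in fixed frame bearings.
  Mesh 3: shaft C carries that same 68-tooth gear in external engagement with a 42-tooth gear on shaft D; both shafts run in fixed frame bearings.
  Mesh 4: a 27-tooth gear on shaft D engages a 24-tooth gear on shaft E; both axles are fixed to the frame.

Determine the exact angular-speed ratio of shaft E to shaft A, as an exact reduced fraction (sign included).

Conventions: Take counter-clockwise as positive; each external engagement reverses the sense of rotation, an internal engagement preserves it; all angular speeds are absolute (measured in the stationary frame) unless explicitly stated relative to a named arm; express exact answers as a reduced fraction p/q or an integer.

21/16

class = fixed-axis compound train [4 meshes; 4 ratios multiply, 4 sense flips]
mesh 1 [49T→49T]: running ratio 1, sense −
mesh 2 [49T→68T]: running ratio 49/68, sense +
mesh 3 [68T→42T]: running ratio 7/6, sense −
mesh 4 [27T→24T]: running ratio 21/16, sense +
ω_out/ω_in = 21/16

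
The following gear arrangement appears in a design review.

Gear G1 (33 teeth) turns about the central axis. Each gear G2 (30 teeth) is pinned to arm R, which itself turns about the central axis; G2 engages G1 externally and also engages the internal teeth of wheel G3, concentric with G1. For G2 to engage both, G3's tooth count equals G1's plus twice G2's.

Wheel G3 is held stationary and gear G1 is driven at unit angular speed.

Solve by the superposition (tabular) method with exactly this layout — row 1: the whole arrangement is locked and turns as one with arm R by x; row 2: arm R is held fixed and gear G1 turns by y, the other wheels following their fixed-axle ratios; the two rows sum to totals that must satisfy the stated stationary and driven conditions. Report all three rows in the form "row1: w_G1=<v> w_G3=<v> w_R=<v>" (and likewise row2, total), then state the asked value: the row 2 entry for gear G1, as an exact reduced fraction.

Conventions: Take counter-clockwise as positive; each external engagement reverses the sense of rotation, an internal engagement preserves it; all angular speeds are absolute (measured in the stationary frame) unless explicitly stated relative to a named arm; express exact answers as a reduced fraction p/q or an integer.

recognized (axles ride arm R): planetary set, 33/30/93 teeth
row 1 (train locked, turned with arm): all members turn x
superposition row 2 [arm held]: sun y, ring −(33/93)·y, arm 0
boundary: total ω_ring = x − (33/93)·y = 0 and total ω_sun = x + y = 1  ⇒  y = 31/42, x = 11/42
row 2 ring = −(33/93)·31/42 = -11/42
totals (row 1 + row 2): sun 11/42 + 31/42 = 1, ring 11/42 + (-11/42) = 0, arm 11/42 + 0 = 11/42
asked cell (row2, sun) = 31/42

row1: w_G1=11/42 w_G3=11/42 w_R=11/42
row2: w_G1=31/42 w_G3=-11/42 w_R=0
total: w_G1=1 w_G3=0 w_R=11/42
asked value: 31/42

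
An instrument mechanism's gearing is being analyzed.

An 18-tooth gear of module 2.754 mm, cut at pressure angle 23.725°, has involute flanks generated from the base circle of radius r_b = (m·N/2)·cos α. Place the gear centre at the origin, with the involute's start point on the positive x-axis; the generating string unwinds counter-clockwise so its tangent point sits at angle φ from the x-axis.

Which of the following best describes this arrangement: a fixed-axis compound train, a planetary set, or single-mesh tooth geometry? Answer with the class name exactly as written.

single-mesh tooth geometry

recognized (one wheel, involute flank): single-mesh tooth geometry, m = 2.754, N = 18
classification: single-mesh tooth geometry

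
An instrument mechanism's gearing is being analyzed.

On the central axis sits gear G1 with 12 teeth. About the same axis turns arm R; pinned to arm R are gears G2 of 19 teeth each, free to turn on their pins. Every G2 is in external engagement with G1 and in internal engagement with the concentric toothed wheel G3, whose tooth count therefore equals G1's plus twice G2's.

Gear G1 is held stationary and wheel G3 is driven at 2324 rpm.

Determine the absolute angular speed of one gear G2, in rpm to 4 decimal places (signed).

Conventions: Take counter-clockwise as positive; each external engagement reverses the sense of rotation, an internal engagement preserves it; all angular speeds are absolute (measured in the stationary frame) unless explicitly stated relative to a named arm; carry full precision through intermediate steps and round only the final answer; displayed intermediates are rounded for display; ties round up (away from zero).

+3057.8947 rpm

topology: planetary set — G1 12T / G2 19T / G3 50T, arm = carrier (Willis)
normalise by the input: solve with ω_ring = 1, then scale by 2324 rpm
ring teeth: 12 + 2·19 = 50
12(ω_sun−ω_arm) = −50(ω_ring−ω_arm),  ω_sun = 0, ω_ring = 1
12(0−ω_arm) = −50(1−ω_arm)  ⇒  62·ω_arm = 50  ⇒  ω_arm = 25/31
sun–planet mesh: 12·(0−25/31) = −19·(ω_p−ω_arm)  ⇒  ω_p−ω_arm = 300/589
ω_p = 25/31 + 300/589 = 25/19
scale: ω_p = 25/19 × 2324 rpm = +3057.8947 rpm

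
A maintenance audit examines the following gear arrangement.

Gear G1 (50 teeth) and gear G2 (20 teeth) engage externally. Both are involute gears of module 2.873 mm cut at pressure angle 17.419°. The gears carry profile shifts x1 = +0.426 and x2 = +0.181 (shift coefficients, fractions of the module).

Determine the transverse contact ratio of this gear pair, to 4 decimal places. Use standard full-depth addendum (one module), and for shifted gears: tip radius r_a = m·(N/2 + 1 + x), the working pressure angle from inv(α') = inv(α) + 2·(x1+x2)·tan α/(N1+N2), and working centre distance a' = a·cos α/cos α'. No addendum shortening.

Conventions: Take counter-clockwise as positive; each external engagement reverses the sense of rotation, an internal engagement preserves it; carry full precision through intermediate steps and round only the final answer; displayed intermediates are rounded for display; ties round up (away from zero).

1.6588

recognized (one external pair, fixed centres): single-mesh tooth geometry, m = 2.873, N1 = 50, N2 = 20
base radii: r_b1 = 68.531185, r_b2 = 27.412474
tip radii: r_a1 = 75.921898, r_a2 = 32.123013
inv(α') = inv(17.419°) + 2·(+0.426+0.181)·tan α/(50+20) = 0.01516756  ⇒  α' = 20.11313°
a' = a·cos α / cos α' = 100.5550·cos 17.419°/cos 20.11313° = 102.174735
action lengths: √(r_a1²−r_b1²) = 32.674321, √(r_a2²−r_b2²) = 16.746469
base pitch p_b = π·m·cos α = 8.611883
CR = (32.674321 + 16.746469 − 102.174735·sin 20.11313°)/8.611883 = 1.658809
contact ratio ≈ 1.6588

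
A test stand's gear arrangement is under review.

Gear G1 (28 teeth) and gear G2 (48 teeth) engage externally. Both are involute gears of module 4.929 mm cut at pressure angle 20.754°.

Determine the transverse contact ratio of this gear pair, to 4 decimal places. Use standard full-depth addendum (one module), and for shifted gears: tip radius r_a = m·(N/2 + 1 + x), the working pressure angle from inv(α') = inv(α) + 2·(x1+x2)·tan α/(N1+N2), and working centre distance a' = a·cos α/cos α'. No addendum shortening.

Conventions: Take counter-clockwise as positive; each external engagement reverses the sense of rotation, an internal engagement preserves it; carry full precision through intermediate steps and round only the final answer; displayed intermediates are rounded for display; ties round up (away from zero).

1.6582

topology: single-mesh involute geometry — m = 4.929, 28T/48T pair
base radii: r_b1 = 64.528233, r_b2 = 110.619829
tip radii: r_a1 = 73.935000, r_a2 = 123.225000
no profile shift: α' = α, a' = a
action lengths: √(r_a1²−r_b1²) = 36.090045, √(r_a2²−r_b2²) = 54.292303
base pitch p_b = π·m·cos α = 14.480102
CR = (36.090045 + 54.292303 − 187.302000·sin 20.75400°)/14.480102 = 1.658186
contact ratio ≈ 1.6582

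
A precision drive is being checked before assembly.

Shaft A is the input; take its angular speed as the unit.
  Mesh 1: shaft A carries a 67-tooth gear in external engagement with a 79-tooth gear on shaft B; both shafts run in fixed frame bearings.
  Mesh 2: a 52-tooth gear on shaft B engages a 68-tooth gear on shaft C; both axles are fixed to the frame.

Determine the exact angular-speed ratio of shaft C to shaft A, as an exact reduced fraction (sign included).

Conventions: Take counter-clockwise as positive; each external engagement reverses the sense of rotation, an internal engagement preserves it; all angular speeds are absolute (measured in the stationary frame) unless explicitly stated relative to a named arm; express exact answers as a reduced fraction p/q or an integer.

class = fixed-axis compound train [2 meshes; 2 ratios multiply, 2 sense flips]
mesh 1 [67T→79T]: running ratio 67/79, sense −
mesh 2 [52T→68T]: running ratio 871/1343, sense +
ω_out/ω_in = 871/1343

871/1343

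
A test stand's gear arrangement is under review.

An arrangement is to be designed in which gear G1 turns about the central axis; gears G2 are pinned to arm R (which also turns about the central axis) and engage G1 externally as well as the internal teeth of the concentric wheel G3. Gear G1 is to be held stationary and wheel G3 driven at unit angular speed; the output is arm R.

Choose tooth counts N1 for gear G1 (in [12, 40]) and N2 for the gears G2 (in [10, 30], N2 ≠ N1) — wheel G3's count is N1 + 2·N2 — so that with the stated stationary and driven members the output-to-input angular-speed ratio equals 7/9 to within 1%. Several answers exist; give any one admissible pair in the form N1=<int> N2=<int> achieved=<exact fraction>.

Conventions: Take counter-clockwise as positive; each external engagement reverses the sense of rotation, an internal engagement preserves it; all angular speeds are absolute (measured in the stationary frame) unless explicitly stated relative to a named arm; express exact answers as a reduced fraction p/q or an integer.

topology: planetary set — design target 7/9, arm = carrier (Willis)
Willis with ω_sun = 0: ω_arm/ω_ring = N3/(N1+N3); set equal to 7/9  ⇒  N3/N1 = (7/9)/(1 − 7/9) = 7/2
N3 = N1 + 2·N2  ⇒  N2/N1 = (N3/N1 − 1)/2 = (7/2 − 1)/2 = 5/4
smallest multiple with N1 ≥ 12 and N2 ≥ 10: k = 3  ⇒  N1 = 3·4 = 12, N2 = 3·5 = 15 (N1 ≤ 40, N2 ≤ 30, N2 ≠ N1 ✓), N3 = 12 + 2·15 = 42
check: N3/(N1+N3) with N1 = 12, N3 = 42 gives 7/9; |achieved − target| = 0 ≤ 7/900 ✓

N1=12 N2=15 achieved=7/9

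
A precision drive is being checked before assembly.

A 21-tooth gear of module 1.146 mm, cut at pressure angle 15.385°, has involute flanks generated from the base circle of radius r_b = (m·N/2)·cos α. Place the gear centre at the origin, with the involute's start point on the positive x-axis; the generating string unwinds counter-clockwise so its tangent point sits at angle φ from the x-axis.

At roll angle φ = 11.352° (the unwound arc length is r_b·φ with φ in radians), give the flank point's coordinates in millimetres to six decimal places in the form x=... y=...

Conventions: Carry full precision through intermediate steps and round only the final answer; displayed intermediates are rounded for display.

recognized (one wheel, involute flank): single-mesh tooth geometry, m = 1.146, N = 21
pitch radius r_p = m·N/2 = 1.146·21/2 = 12.033000
base radius r_b = r_p·cos α = 12.033000·cos 15.385° = 11.601796
roll angle φ = 11.352° = 0.19812978 rad
x = r_b·(cos φ + φ·sin φ) = 11.827283
y = r_b·(sin φ − φ·cos φ) = 0.029960

x=11.827283 y=0.029960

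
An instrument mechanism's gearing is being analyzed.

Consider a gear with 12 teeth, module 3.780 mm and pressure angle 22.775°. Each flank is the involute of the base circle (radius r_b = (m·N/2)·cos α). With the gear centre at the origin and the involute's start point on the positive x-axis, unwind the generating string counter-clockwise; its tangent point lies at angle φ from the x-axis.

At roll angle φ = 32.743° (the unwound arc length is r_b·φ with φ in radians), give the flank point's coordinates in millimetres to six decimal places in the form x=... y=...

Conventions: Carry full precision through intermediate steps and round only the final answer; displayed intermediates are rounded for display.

x=24.052599 y=1.258941

topology: single-mesh involute geometry — m = 3.780, N = 12
pitch radius r_p = m·N/2 = 3.780·12/2 = 22.680000
base radius r_b = r_p·cos α = 22.680000·cos 22.775° = 20.911689
roll angle φ = 32.743° = 0.57147316 rad
x = r_b·(cos φ + φ·sin φ) = 24.052599
y = r_b·(sin φ − φ·cos φ) = 1.258941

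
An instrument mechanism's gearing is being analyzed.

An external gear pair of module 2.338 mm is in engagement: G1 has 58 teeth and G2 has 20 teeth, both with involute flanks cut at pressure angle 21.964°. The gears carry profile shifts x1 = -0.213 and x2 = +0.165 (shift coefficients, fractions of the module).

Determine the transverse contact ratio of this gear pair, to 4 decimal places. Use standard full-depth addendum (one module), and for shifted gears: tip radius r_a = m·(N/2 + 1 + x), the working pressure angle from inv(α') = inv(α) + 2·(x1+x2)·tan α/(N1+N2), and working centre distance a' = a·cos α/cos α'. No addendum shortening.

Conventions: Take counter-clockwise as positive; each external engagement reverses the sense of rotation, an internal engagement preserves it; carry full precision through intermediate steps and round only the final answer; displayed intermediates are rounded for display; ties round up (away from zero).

1.5658

recognized (one external pair, fixed centres): single-mesh tooth geometry, m = 2.338, N1 = 58, N2 = 20
base radii: r_b1 = 62.880866, r_b2 = 21.683057
tip radii: r_a1 = 69.642006, r_a2 = 26.103770
inv(α') = inv(21.964°) + 2·(-0.213+0.165)·tan α/(58+20) = 0.01945505  ⇒  α' = 21.78759°
a' = a·cos α / cos α' = 91.1820·cos 21.964°/cos 21.78759° = 91.069347
action lengths: √(r_a1²−r_b1²) = 29.933354, √(r_a2²−r_b2²) = 14.534505
base pitch p_b = π·m·cos α = 6.811933
CR = (29.933354 + 14.534505 − 91.069347·sin 21.78759°)/6.811933 = 1.565775
contact ratio ≈ 1.5658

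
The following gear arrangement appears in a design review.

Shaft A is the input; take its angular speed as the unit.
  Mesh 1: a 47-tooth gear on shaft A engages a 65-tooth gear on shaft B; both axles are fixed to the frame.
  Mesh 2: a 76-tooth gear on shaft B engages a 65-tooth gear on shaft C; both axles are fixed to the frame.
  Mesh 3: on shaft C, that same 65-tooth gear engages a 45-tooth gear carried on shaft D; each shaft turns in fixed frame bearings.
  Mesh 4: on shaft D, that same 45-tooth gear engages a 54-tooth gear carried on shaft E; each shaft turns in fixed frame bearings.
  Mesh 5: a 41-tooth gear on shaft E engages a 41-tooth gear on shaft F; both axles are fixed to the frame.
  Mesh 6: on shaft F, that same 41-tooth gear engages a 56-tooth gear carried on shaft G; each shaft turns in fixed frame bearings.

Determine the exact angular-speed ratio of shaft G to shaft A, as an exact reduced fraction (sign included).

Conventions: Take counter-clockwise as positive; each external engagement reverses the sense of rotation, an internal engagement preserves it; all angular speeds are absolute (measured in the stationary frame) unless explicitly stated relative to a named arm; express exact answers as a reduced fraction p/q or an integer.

36613/49140

class = fixed-axis compound train [6 meshes; 6 ratios multiply, 6 sense flips]
mesh 1 [47T→65T]: running ratio 47/65, sense −
mesh 2 [76T→65T]: running ratio 3572/4225, sense +
mesh 3 [65T→45T]: running ratio 3572/2925, sense −
mesh 4 [45T→54T]: running ratio 1786/1755, sense +
mesh 5 [41T→41T]: running ratio 1786/1755, sense −
mesh 6 [41T→56T]: running ratio 36613/49140, sense +
ω_out/ω_in = 36613/49140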